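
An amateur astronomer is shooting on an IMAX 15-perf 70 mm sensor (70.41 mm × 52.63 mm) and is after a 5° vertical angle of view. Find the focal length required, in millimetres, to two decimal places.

From α = 2·arctan(h/2f) we get f = h / (2·tan(α/2)).
With h = 52.63 mm and α/2 = 2.5°, tan(α/2) ≈ 0.04366, so f ≈ 52.63 / 0.08732 ≈ 602.7126 mm.

602.71 mm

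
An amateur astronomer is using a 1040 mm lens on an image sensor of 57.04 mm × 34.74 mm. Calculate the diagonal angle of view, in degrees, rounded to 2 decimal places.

Sensor diagonal = √(57.04² + 34.74²) = √4460.4292 ≈ 66.7864 mm.
Angle of view α = 2·arctan(d/2f) with d = 66.7864 mm and f = 1040 mm.
d/2f = 0.03211; arctan(0.03211) ≈ 1.8391°, so α ≈ 3.6781°.

3.68°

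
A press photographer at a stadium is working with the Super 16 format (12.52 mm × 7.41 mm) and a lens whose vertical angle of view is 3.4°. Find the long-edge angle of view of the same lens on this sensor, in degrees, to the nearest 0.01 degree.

5.74°

From the vertical AOV: f = 7.41 / (2·tan(1.7°)) = 7.41 / 0.05936 ≈ 124.8345 mm.
Long-edge AOV = 2·arctan(12.52 / (2 × 124.8345)) = 2·arctan(0.05015) ≈ 5.7415°.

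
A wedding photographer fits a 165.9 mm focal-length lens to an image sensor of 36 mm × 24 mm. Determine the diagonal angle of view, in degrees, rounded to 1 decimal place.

Sensor diagonal = √(36² + 24²) = √1872.0000 ≈ 43.2666 mm.
Angle of view α = 2·arctan(d/2f) with d = 43.2666 mm and f = 165.9 mm.
d/2f = 0.13040; arctan(0.13040) ≈ 7.4294°, so α ≈ 14.8589°.

14.9°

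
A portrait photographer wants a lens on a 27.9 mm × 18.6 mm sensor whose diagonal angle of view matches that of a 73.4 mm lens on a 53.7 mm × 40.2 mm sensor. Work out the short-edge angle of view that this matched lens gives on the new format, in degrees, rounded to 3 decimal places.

28.446°

Sensor diagonal = √(53.7² + 40.2²) = √4499.7300 ≈ 67.0800 mm.
Sensor diagonal = √(27.9² + 18.6²) = √1124.3700 ≈ 33.5316 mm.
Equal diagonal AOV ⇒ f₂ = f₁ · 33.5316/67.0800 = 73.4 × 0.49987 ≈ 36.6908 mm.
Short-edge AOV on the new format = 2·arctan(18.6 / (2 × 36.6908)) = 2·arctan(0.25347) ≈ 28.4464°.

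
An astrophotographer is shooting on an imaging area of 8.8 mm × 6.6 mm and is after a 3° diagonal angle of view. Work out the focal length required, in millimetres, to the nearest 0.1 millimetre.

210.0 mm

Sensor diagonal = √(8.8² + 6.6²) = √121.0000 ≈ 11.0000 mm.
From α = 2·arctan(d/2f) we get f = d / (2·tan(α/2)).
With d = 11.0000 mm and α/2 = 1.5°, tan(α/2) ≈ 0.02619, so f ≈ 11.0000 / 0.05237 ≈ 210.0365 mm.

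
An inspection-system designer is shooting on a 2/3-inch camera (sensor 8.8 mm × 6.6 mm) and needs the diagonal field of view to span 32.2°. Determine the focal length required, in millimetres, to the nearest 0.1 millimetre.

19.1 mm

Sensor diagonal = √(8.8² + 6.6²) = √121.0000 ≈ 11.0000 mm.
From α = 2·arctan(d/2f) we get f = d / (2·tan(α/2)).
With d = 11.0000 mm and α/2 = 16.1°, tan(α/2) ≈ 0.28864, so f ≈ 11.0000 / 0.57727 ≈ 19.0552 mm.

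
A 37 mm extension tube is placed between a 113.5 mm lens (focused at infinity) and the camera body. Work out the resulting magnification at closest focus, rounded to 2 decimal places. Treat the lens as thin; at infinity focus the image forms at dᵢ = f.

0.33×

The tube moves the image plane from f to f + e, so dᵢ = 113.5 + 37 = 150.5 mm. Focus is achieved when 1/f = 1/dₒ + 1/dᵢ, giving dₒ = 1/(1/f − 1/(f+e)).
Magnification m = dᵢ/dₒ = (f+e)·(1/f − 1/(f+e)) = e/f = 37/113.5 ≈ 0.3260.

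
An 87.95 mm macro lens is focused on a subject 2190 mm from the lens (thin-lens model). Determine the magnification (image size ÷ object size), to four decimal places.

Thin lens: 1/f = 1/dₒ + 1/dᵢ → 1/dᵢ = 1/87.95 − 1/2190 = 0.0109135 mm⁻¹, so dᵢ ≈ 91.6298 mm.
Magnification m = dᵢ/dₒ = 91.6298/2190 ≈ 0.04184.

0.0418×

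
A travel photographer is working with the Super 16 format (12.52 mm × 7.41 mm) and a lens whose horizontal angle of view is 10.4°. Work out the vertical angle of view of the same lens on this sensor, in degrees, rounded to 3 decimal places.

6.166°

From the horizontal AOV: f = 12.52 / (2·tan(5.2°)) = 12.52 / 0.18201 ≈ 68.7858 mm.
Vertical AOV = 2·arctan(7.41 / (2 × 68.7858)) = 2·arctan(0.05386) ≈ 6.1663°.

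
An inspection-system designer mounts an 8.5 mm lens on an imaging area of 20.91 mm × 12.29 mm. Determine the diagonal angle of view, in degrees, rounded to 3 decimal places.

109.946°

Sensor diagonal = √(20.91² + 12.29²) = √588.2722 ≈ 24.2543 mm.
Angle of view α = 2·arctan(d/2f) with d = 24.2543 mm and f = 8.5 mm.
d/2f = 1.42672; arctan(1.42672) ≈ 54.9732°, so α ≈ 109.9463°.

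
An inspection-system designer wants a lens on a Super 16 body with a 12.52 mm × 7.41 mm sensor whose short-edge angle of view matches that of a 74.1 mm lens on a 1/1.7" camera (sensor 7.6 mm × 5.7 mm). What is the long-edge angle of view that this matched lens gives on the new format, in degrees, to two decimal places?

7.44°

Equal short-edge AOV ⇒ f₂ = f₁ · 7.41/5.7 = 74.1 × 1.30000 ≈ 96.3300 mm.
Long-edge AOV on the new format = 2·arctan(12.52 / (2 × 96.3300)) = 2·arctan(0.06498) ≈ 7.4363°.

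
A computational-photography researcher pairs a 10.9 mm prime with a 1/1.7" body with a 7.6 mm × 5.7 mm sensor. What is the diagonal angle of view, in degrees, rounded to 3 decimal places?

Sensor diagonal = √(7.6² + 5.7²) = √90.2500 ≈ 9.5000 mm.
Angle of view α = 2·arctan(d/2f) with d = 9.5000 mm and f = 10.9 mm.
d/2f = 0.43578; arctan(0.43578) ≈ 23.5466°, so α ≈ 47.0932°.

47.093°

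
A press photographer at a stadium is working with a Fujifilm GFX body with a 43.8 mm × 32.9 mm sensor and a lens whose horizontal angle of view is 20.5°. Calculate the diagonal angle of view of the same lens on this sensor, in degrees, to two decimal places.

From the horizontal AOV: f = 43.8 / (2·tan(10.25°)) = 43.8 / 0.36166 ≈ 121.1086 mm.
Sensor diagonal = √(43.8² + 32.9²) = √3000.8500 ≈ 54.7800 mm.
Diagonal AOV = 2·arctan(54.7800 / (2 × 121.1086)) = 2·arctan(0.22616) ≈ 25.4873°.

25.49°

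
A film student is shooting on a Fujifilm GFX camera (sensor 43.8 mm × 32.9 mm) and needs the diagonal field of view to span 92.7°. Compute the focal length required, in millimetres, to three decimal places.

26.129 mm

Sensor diagonal = √(43.8² + 32.9²) = √3000.8500 ≈ 54.7800 mm.
From α = 2·arctan(d/2f) we get f = d / (2·tan(α/2)).
With d = 54.7800 mm and α/2 = 46.35°, tan(α/2) ≈ 1.04827, so f ≈ 54.7800 / 2.09654 ≈ 26.1288 mm.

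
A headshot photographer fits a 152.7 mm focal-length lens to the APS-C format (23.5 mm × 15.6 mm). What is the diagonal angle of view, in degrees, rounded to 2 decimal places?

Sensor diagonal = √(23.5² + 15.6²) = √795.6100 ≈ 28.2066 mm.
Angle of view α = 2·arctan(d/2f) with d = 28.2066 mm and f = 152.7 mm.
d/2f = 0.09236; arctan(0.09236) ≈ 5.2768°, so α ≈ 10.5537°.

10.55°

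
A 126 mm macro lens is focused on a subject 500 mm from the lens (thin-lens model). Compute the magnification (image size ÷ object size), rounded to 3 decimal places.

0.337×

Thin lens: 1/f = 1/dₒ + 1/dᵢ → 1/dᵢ = 1/126 − 1/500 = 0.0059365 mm⁻¹, so dᵢ ≈ 168.4492 mm.
Magnification m = dᵢ/dₒ = 168.4492/500 ≈ 0.33690.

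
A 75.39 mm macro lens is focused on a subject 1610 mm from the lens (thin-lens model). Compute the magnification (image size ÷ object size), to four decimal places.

Thin lens: 1/f = 1/dₒ + 1/dᵢ → 1/dᵢ = 1/75.39 − 1/1610 = 0.0126432 mm⁻¹, so dᵢ ≈ 79.0936 mm.
Magnification m = dᵢ/dₒ = 79.0936/1610 ≈ 0.04913.

0.0491×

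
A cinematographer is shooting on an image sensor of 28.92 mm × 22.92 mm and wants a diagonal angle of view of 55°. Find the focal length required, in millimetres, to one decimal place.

35.4 mm

Sensor diagonal = √(28.92² + 22.92²) = √1361.6928 ≈ 36.9011 mm.
From α = 2·arctan(d/2f) we get f = d / (2·tan(α/2)).
With d = 36.9011 mm and α/2 = 27.5°, tan(α/2) ≈ 0.52057, so f ≈ 36.9011 / 1.04113 ≈ 35.4432 mm.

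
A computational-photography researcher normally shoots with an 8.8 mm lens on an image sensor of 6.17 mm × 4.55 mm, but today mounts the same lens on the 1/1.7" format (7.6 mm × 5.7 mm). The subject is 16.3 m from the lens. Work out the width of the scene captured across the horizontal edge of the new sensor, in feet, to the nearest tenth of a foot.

The focal length stays 8.8 mm; the relevant sensor dimension is now w = 7.6 mm. Object distance dₒ = 16.3 m = 16300 mm.
Thin-lens field width W = w·(dₒ − f)/f = 7.6 × (16300 − 8.8)/8.8 ≈ 14069.673 mm = 14069.673/304.8 ft = 46.1603 ft.

46.2 ft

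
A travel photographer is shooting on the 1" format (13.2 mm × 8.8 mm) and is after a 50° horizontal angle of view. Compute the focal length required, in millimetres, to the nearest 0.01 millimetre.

14.15 mm

From α = 2·arctan(w/2f) we get f = w / (2·tan(α/2)).
With w = 13.2 mm and α/2 = 25°, tan(α/2) ≈ 0.46631, so f ≈ 13.2 / 0.93262 ≈ 14.1537 mm.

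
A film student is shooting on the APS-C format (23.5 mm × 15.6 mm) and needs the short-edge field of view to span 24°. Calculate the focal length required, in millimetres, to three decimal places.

36.696 mm

From α = 2·arctan(h/2f) we get f = h / (2·tan(α/2)).
With h = 15.6 mm and α/2 = 12°, tan(α/2) ≈ 0.21256, so f ≈ 15.6 / 0.42511 ≈ 36.6961 mm.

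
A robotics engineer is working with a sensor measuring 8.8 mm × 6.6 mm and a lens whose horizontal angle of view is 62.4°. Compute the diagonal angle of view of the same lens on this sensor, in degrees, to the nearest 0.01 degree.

74.25°

From the horizontal AOV: f = 8.8 / (2·tan(31.2°)) = 8.8 / 1.21124 ≈ 7.2653 mm.
Sensor diagonal = √(8.8² + 6.6²) = √121.0000 ≈ 11.0000 mm.
Diagonal AOV = 2·arctan(11.0000 / (2 × 7.2653)) = 2·arctan(0.75703) ≈ 74.2534°.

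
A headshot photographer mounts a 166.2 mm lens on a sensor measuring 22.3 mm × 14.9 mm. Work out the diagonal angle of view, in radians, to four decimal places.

Sensor diagonal = √(22.3² + 14.9²) = √719.3000 ≈ 26.8198 mm.
Angle of view α = 2·arctan(d/2f) with d = 26.8198 mm and f = 166.2 mm.
d/2f = 0.08069; arctan(0.08069) ≈ 0.0805 rad, so α ≈ 0.1610 rad.

0.1610 rad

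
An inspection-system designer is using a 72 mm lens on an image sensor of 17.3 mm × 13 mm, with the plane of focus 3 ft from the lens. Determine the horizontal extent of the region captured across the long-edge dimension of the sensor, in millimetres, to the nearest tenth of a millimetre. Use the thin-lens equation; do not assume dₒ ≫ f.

dₒ: 3 ft × 304.8 mm/ft = 914.40 mm.
Similar triangles through the lens centre give W/dₒ = w/dᵢ; with 1/f = 1/dₒ + 1/dᵢ this gives W = w·(dₒ − f)/f.
W = 17.3 mm × (914.4 − 72) / 72 = 17.3 × 11.7000 ≈ 202.410 mm.

202.4 mm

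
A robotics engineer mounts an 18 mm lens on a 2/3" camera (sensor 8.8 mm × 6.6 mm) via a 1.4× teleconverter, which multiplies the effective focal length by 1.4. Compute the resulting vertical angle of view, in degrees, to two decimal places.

Effective focal length f = 18 × 1.4 = 25.2 mm.
α = 2·arctan(6.6 / (2 × 25.2)) = 2·arctan(0.13095) ≈ 14.9211°.

14.92°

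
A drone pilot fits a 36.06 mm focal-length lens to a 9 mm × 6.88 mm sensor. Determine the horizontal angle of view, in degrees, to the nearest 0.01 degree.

Angle of view α = 2·arctan(w/2f) with w = 9 mm and f = 36.06 mm.
w/2f = 0.12479; arctan(0.12479) ≈ 7.1133°, so α ≈ 14.2266°.

14.23°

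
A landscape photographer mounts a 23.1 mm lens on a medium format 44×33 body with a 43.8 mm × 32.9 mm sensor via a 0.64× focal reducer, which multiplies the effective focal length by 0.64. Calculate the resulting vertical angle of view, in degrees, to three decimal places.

Effective focal length f = 23.1 × 0.64 = 14.784 mm.
α = 2·arctan(32.9 / (2 × 14.784)) = 2·arctan(1.11269) ≈ 96.1064°.

96.106°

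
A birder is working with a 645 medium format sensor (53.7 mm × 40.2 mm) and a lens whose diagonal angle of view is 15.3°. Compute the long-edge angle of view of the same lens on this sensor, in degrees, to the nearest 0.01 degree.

Sensor diagonal = √(53.7² + 40.2²) = √4499.7300 ≈ 67.0800 mm.
From the diagonal AOV: f = 67.0800 / (2·tan(7.65°)) = 67.0800 / 0.26863 ≈ 249.7083 mm.
Long-edge AOV = 2·arctan(53.7 / (2 × 249.7083)) = 2·arctan(0.10753) ≈ 12.2744°.

12.27°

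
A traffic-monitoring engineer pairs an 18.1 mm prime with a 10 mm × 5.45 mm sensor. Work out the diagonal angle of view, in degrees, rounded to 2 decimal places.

34.93°

Sensor diagonal = √(10² + 5.45²) = √129.7025 ≈ 11.3887 mm.
Angle of view α = 2·arctan(d/2f) with d = 11.3887 mm and f = 18.1 mm.
d/2f = 0.31460; arctan(0.31460) ≈ 17.4638°, so α ≈ 34.9277°.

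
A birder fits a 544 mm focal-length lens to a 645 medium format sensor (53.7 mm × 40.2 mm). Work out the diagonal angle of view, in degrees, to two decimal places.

7.06°

Sensor diagonal = √(53.7² + 40.2²) = √4499.7300 ≈ 67.0800 mm.
Angle of view α = 2·arctan(d/2f) with d = 67.0800 mm and f = 544 mm.
d/2f = 0.06165; arctan(0.06165) ≈ 3.5281°, so α ≈ 7.0561°.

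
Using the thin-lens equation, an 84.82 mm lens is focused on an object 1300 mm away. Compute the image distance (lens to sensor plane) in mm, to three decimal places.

1/dᵢ = 1/f − 1/dₒ = 1/84.82 − 1/1300 = 0.0110204 mm⁻¹.
dᵢ = 1/0.0110204 ≈ 90.7405 mm.

90.740 mm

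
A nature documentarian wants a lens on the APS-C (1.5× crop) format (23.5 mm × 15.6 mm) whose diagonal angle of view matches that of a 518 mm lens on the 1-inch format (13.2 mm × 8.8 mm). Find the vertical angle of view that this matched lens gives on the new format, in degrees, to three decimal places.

0.970°

Sensor diagonal = √(13.2² + 8.8²) = √251.6800 ≈ 15.8644 mm.
Sensor diagonal = √(23.5² + 15.6²) = √795.6100 ≈ 28.2066 mm.
Equal diagonal AOV ⇒ f₂ = f₁ · 28.2066/15.8644 = 518 × 1.77798 ≈ 920.9913 mm.
Vertical AOV on the new format = 2·arctan(15.6 / (2 × 920.9913)) = 2·arctan(0.00847) ≈ 0.9705°.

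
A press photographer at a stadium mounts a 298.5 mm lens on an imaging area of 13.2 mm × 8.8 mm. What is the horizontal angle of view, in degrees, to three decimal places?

Angle of view α = 2·arctan(w/2f) with w = 13.2 mm and f = 298.5 mm.
w/2f = 0.02211; arctan(0.02211) ≈ 1.2666°, so α ≈ 2.5333°.

2.533°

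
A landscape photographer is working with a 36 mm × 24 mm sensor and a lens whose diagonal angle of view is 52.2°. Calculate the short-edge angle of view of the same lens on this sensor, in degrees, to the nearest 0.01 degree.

Sensor diagonal = √(36² + 24²) = √1872.0000 ≈ 43.2666 mm.
From the diagonal AOV: f = 43.2666 / (2·tan(26.1°)) = 43.2666 / 0.97979 ≈ 44.1591 mm.
Short-edge AOV = 2·arctan(24 / (2 × 44.1591)) = 2·arctan(0.27174) ≈ 30.4054°.

30.41°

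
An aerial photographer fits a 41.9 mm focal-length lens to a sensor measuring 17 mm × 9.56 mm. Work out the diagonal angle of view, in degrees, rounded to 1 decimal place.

26.2°

Sensor diagonal = √(17² + 9.56²) = √380.3936 ≈ 19.5037 mm.
Angle of view α = 2·arctan(d/2f) with d = 19.5037 mm and f = 41.9 mm.
d/2f = 0.23274; arctan(0.23274) ≈ 13.1018°, so α ≈ 26.2036°.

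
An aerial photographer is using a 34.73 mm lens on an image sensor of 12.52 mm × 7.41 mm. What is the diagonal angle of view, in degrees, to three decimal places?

Sensor diagonal = √(12.52² + 7.41²) = √211.6585 ≈ 14.5485 mm.
Angle of view α = 2·arctan(d/2f) with d = 14.5485 mm and f = 34.73 mm.
d/2f = 0.20945; arctan(0.20945) ≈ 11.8297°, so α ≈ 23.6593°.

23.659°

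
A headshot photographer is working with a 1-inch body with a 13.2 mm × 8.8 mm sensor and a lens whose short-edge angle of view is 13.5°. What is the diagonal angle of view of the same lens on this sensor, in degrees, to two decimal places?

From the short-edge AOV: f = 8.8 / (2·tan(6.75°)) = 8.8 / 0.23672 ≈ 37.1754 mm.
Sensor diagonal = √(13.2² + 8.8²) = √251.6800 ≈ 15.8644 mm.
Diagonal AOV = 2·arctan(15.8644 / (2 × 37.1754)) = 2·arctan(0.21337) ≈ 24.0894°.

24.09°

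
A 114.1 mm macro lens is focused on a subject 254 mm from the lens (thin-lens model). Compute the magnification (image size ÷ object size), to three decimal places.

Thin lens: 1/f = 1/dₒ + 1/dᵢ → 1/dᵢ = 1/114.1 − 1/254 = 0.0048272 mm⁻¹, so dᵢ ≈ 207.1580 mm.
Magnification m = dᵢ/dₒ = 207.1580/254 ≈ 0.81558.

0.816×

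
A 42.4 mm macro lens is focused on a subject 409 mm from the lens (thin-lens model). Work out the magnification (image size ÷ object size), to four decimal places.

Thin lens: 1/f = 1/dₒ + 1/dᵢ → 1/dᵢ = 1/42.4 − 1/409 = 0.0211399 mm⁻¹, so dᵢ ≈ 47.3039 mm.
Magnification m = dᵢ/dₒ = 47.3039/409 ≈ 0.11566.

0.1157×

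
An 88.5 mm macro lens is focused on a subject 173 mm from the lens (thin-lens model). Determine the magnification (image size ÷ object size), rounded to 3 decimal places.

1.047×

Thin lens: 1/f = 1/dₒ + 1/dᵢ → 1/dᵢ = 1/88.5 − 1/173 = 0.0055191 mm⁻¹, so dᵢ ≈ 181.1893 mm.
Magnification m = dᵢ/dₒ = 181.1893/173 ≈ 1.04734.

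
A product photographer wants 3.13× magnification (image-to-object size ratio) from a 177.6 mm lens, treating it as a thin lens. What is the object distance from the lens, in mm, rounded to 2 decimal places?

234.34 mm

With m = dᵢ/dₒ and 1/f = 1/dₒ + 1/dᵢ, substituting dᵢ = m·dₒ gives 1/f = (1 + 1/m)/dₒ, hence dₒ = f·(1 + 1/m).
dₒ = 177.6 × (1 + 1/3.13) = 177.6 × 1.31949 ≈ 234.341 mm.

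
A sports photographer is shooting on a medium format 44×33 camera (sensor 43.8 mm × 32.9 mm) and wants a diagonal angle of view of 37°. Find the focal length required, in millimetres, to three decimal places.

81.860 mm

Sensor diagonal = √(43.8² + 32.9²) = √3000.8500 ≈ 54.7800 mm.
From α = 2·arctan(d/2f) we get f = d / (2·tan(α/2)).
With d = 54.7800 mm and α/2 = 18.5°, tan(α/2) ≈ 0.33460, so f ≈ 54.7800 / 0.66919 ≈ 81.8601 mm.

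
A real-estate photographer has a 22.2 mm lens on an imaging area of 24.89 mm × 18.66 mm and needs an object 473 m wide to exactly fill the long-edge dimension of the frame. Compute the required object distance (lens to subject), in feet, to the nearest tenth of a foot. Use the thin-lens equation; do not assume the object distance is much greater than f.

W: 473 m = 473000 mm.
Magnification m = w/W = dᵢ/dₒ; combined with 1/f = 1/dₒ + 1/dᵢ this gives dₒ = f·(1 + W/w).
dₒ = 22.2 mm × (1 + 473000/24.89) = 22.2 × 19004.6159 ≈ 421902.473 mm = 421902.473/304.8 ft = 1384.19 ft.

1384.2 ft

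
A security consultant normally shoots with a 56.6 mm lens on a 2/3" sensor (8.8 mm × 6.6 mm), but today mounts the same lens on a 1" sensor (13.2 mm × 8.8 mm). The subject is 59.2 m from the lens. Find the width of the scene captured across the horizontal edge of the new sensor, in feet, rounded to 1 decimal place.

45.3 ft

The focal length stays 56.6 mm; the relevant sensor dimension is now w = 13.2 mm. Object distance dₒ = 59.2 m = 59200 mm.
Thin-lens field width W = w·(dₒ − f)/f = 13.2 × (59200 − 56.6)/56.6 ≈ 13793.160 mm = 13793.160/304.8 ft = 45.2532 ft.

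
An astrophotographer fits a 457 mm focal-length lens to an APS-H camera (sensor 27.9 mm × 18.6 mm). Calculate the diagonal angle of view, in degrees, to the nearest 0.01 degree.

4.20°

Sensor diagonal = √(27.9² + 18.6²) = √1124.3700 ≈ 33.5316 mm.
Angle of view α = 2·arctan(d/2f) with d = 33.5316 mm and f = 457 mm.
d/2f = 0.03669; arctan(0.03669) ≈ 2.1010°, so α ≈ 4.2021°.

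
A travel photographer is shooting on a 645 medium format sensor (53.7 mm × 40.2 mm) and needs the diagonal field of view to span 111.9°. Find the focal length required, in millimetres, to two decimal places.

22.67 mm

Sensor diagonal = √(53.7² + 40.2²) = √4499.7300 ≈ 67.0800 mm.
From α = 2·arctan(d/2f) we get f = d / (2·tan(α/2)).
With d = 67.0800 mm and α/2 = 55.95°, tan(α/2) ≈ 1.47977, so f ≈ 67.0800 / 2.95955 ≈ 22.6656 mm.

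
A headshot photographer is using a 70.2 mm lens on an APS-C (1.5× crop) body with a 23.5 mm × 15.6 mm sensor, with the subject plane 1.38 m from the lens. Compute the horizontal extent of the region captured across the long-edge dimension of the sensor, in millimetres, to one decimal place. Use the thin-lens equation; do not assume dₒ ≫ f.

438.5 mm

dₒ: 1.38 m = 1380 mm.
Similar triangles through the lens centre give W/dₒ = w/dᵢ; with 1/f = 1/dₒ + 1/dᵢ this gives W = w·(dₒ − f)/f.
W = 23.5 mm × (1380 − 70.2) / 70.2 = 23.5 × 18.6581 ≈ 438.466 mm.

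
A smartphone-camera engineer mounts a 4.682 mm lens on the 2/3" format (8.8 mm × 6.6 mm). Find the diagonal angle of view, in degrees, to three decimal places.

99.186°

Sensor diagonal = √(8.8² + 6.6²) = √121.0000 ≈ 11.0000 mm.
Angle of view α = 2·arctan(d/2f) with d = 11.0000 mm and f = 4.682 mm.
d/2f = 1.17471; arctan(1.17471) ≈ 49.5932°, so α ≈ 99.1863°.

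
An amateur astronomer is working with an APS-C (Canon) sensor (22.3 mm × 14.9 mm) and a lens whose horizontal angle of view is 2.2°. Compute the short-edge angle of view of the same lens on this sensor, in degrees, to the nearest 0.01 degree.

From the horizontal AOV: f = 22.3 / (2·tan(1.1°)) = 22.3 / 0.03840 ≈ 580.6995 mm.
Short-edge AOV = 2·arctan(14.9 / (2 × 580.6995)) = 2·arctan(0.01283) ≈ 1.4701°.

1.47°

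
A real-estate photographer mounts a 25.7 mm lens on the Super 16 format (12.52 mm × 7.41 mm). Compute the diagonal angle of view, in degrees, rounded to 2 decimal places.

Sensor diagonal = √(12.52² + 7.41²) = √211.6585 ≈ 14.5485 mm.
Angle of view α = 2·arctan(d/2f) with d = 14.5485 mm and f = 25.7 mm.
d/2f = 0.28304; arctan(0.28304) ≈ 15.8039°, so α ≈ 31.6077°.

31.61°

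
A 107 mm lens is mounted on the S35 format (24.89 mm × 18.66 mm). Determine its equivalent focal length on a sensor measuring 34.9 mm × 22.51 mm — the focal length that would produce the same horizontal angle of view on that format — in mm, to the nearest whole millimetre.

150 mm

Equal angle of view means equal width/f ratio, so f₂ = f₁ · (width₂/width₁) = 107 × 34.9/24.89.
f₂ = 107 × 1.40217 ≈ 150.032 mm.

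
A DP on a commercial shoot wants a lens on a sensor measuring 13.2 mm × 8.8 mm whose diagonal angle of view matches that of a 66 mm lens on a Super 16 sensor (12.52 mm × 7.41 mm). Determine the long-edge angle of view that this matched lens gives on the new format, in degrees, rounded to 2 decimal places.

10.48°

Sensor diagonal = √(12.52² + 7.41²) = √211.6585 ≈ 14.5485 mm.
Sensor diagonal = √(13.2² + 8.8²) = √251.6800 ≈ 15.8644 mm.
Equal diagonal AOV ⇒ f₂ = f₁ · 15.8644/14.5485 = 66 × 1.09045 ≈ 71.9698 mm.
Long-edge AOV on the new format = 2·arctan(13.2 / (2 × 71.9698)) = 2·arctan(0.09171) ≈ 10.4793°.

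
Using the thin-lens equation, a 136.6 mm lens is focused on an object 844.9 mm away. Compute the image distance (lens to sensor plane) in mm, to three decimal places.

1/dᵢ = 1/f − 1/dₒ = 1/136.6 − 1/844.9 = 0.0061371 mm⁻¹.
dᵢ = 1/0.0061371 ≈ 162.9441 mm.

162.944 mm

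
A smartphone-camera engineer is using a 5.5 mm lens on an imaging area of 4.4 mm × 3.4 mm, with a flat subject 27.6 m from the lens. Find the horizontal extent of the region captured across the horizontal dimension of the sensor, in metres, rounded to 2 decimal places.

dₒ: 27.6 m = 27600 mm.
Similar triangles through the lens centre give W/dₒ = w/dᵢ; with 1/f = 1/dₒ + 1/dᵢ this gives W = w·(dₒ − f)/f.
W = 4.4 mm × (27600 − 5.5) / 5.5 = 4.4 × 5017.1818 ≈ 22075.600 mm = 22.0756 m.

22.08 m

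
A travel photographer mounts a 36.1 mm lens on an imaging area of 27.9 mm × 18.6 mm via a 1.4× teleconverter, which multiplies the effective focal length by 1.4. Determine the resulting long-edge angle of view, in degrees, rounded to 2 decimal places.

30.86°

Effective focal length f = 36.1 × 1.4 = 50.54 mm.
α = 2·arctan(27.9 / (2 × 50.54)) = 2·arctan(0.27602) ≈ 30.8610°.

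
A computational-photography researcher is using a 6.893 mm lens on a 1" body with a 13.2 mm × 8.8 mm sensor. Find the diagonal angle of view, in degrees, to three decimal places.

Sensor diagonal = √(13.2² + 8.8²) = √251.6800 ≈ 15.8644 mm.
Angle of view α = 2·arctan(d/2f) with d = 15.8644 mm and f = 6.893 mm.
d/2f = 1.15076; arctan(1.15076) ≈ 49.0097°, so α ≈ 98.0195°.

98.019°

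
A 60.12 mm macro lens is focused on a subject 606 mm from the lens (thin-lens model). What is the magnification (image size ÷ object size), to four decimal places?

Thin lens: 1/f = 1/dₒ + 1/dᵢ → 1/dᵢ = 1/60.12 − 1/606 = 0.0149832 mm⁻¹, so dᵢ ≈ 66.7413 mm.
Magnification m = dᵢ/dₒ = 66.7413/606 ≈ 0.11013.

0.1101×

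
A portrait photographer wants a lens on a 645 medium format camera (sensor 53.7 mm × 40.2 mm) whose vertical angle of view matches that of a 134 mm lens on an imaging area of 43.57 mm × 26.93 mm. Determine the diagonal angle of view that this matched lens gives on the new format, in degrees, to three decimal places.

Equal vertical AOV ⇒ f₂ = f₁ · 40.2/26.93 = 134 × 1.49276 ≈ 200.0297 mm.
Sensor diagonal = √(53.7² + 40.2²) = √4499.7300 ≈ 67.0800 mm.
Diagonal AOV on the new format = 2·arctan(67.0800 / (2 × 200.0297)) = 2·arctan(0.16768) ≈ 19.0371°.

19.037°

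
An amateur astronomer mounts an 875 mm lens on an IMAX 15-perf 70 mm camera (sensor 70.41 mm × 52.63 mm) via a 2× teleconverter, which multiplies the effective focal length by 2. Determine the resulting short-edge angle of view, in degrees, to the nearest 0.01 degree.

Effective focal length f = 875 × 2 = 1750 mm.
α = 2·arctan(52.63 / (2 × 1750)) = 2·arctan(0.01504) ≈ 1.7230°.

1.72°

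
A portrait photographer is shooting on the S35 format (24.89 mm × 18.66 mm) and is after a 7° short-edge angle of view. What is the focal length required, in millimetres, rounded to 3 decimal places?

From α = 2·arctan(h/2f) we get f = h / (2·tan(α/2)).
With h = 18.66 mm and α/2 = 3.5°, tan(α/2) ≈ 0.06116, so f ≈ 18.66 / 0.12233 ≈ 152.5442 mm.

152.544 mm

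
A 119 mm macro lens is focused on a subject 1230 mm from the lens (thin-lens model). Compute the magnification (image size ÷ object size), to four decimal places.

0.1071×

Thin lens: 1/f = 1/dₒ + 1/dᵢ → 1/dᵢ = 1/119 − 1/1230 = 0.0075904 mm⁻¹, so dᵢ ≈ 131.7462 mm.
Magnification m = dᵢ/dₒ = 131.7462/1230 ≈ 0.10711.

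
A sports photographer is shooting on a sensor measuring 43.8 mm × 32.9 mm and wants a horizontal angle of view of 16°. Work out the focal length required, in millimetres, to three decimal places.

155.827 mm

From α = 2·arctan(w/2f) we get f = w / (2·tan(α/2)).
With w = 43.8 mm and α/2 = 8°, tan(α/2) ≈ 0.14054, so f ≈ 43.8 / 0.28108 ≈ 155.8266 mm.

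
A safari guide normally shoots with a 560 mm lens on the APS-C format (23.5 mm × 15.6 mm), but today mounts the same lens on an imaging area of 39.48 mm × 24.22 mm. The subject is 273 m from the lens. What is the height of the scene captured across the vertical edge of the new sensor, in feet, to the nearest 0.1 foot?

The focal length stays 560 mm; the relevant sensor dimension is now h = 24.22 mm. Object distance dₒ = 273 m = 273000 mm.
Thin-lens field height W = h·(dₒ − f)/f = 24.22 × (273000 − 560)/560 ≈ 11783.030 mm = 11783.030/304.8 ft = 38.6582 ft.

38.7 ft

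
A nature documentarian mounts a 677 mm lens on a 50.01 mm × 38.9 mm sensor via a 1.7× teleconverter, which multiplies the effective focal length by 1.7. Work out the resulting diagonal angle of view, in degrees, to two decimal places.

3.15°

Effective focal length f = 677 × 1.7 = 1150.9 mm.
Sensor diagonal = √(50.01² + 38.9²) = √4014.2101 ≈ 63.3578 mm.
α = 2·arctan(63.358 / (2 × 1150.9)) = 2·arctan(0.02753) ≈ 3.1534°.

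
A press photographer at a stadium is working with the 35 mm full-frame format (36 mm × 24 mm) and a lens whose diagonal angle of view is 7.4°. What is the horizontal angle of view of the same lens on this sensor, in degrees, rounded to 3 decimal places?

6.160°

Sensor diagonal = √(36² + 24²) = √1872.0000 ≈ 43.2666 mm.
From the diagonal AOV: f = 43.2666 / (2·tan(3.7°)) = 43.2666 / 0.12933 ≈ 334.5334 mm.
Horizontal AOV = 2·arctan(36 / (2 × 334.5334)) = 2·arctan(0.05381) ≈ 6.1598°.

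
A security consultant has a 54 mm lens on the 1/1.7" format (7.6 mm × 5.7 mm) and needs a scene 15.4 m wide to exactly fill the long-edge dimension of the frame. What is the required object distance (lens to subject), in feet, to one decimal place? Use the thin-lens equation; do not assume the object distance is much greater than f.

W: 15.4 m = 15400 mm.
Magnification m = w/W = dᵢ/dₒ; combined with 1/f = 1/dₒ + 1/dᵢ this gives dₒ = f·(1 + W/w).
dₒ = 54 mm × (1 + 15400/7.6) = 54 × 2027.3158 ≈ 109475.053 mm = 109475.053/304.8 ft = 359.17 ft.

359.2 ft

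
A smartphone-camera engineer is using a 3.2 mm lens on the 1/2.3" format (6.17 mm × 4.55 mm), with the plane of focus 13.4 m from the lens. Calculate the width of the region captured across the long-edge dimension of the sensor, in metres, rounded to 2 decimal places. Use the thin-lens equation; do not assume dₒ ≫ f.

25.83 m

dₒ: 13.4 m = 13400 mm.
Similar triangles through the lens centre give W/dₒ = w/dᵢ; with 1/f = 1/dₒ + 1/dᵢ this gives W = w·(dₒ − f)/f.
W = 6.17 mm × (13400 − 3.2) / 3.2 = 6.17 × 4186.5000 ≈ 25830.705 mm = 25.8307 m.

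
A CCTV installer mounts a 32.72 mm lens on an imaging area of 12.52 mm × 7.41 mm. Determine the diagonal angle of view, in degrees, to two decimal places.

25.07°

Sensor diagonal = √(12.52² + 7.41²) = √211.6585 ≈ 14.5485 mm.
Angle of view α = 2·arctan(d/2f) with d = 14.5485 mm and f = 32.72 mm.
d/2f = 0.22232; arctan(0.22232) ≈ 12.5340°, so α ≈ 25.0681°.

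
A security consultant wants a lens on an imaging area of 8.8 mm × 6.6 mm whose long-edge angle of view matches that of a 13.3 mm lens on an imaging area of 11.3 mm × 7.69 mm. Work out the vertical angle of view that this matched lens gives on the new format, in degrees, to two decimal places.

Equal long-edge AOV ⇒ f₂ = f₁ · 8.8/11.3 = 13.3 × 0.77876 ≈ 10.3575 mm.
Vertical AOV on the new format = 2·arctan(6.6 / (2 × 10.3575)) = 2·arctan(0.31861) ≈ 35.3447°.

35.34°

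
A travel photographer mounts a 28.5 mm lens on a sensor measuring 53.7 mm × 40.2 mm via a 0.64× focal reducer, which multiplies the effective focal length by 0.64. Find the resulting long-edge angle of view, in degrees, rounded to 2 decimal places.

Effective focal length f = 28.5 × 0.64 = 18.24 mm.
α = 2·arctan(53.7 / (2 × 18.24)) = 2·arctan(1.47204) ≈ 111.6211°.

111.62°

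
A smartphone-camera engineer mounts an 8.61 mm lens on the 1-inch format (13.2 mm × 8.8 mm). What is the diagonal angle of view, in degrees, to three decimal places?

Sensor diagonal = √(13.2² + 8.8²) = √251.6800 ≈ 15.8644 mm.
Angle of view α = 2·arctan(d/2f) with d = 15.8644 mm and f = 8.61 mm.
d/2f = 0.92128; arctan(0.92128) ≈ 42.6537°, so α ≈ 85.3074°.

85.307°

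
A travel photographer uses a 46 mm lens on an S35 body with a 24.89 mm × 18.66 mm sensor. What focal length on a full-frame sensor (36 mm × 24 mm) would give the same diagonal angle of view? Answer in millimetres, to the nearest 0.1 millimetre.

64.0 mm

Sensor diagonal = √(24.89² + 18.66²) = √967.7077 ≈ 31.1080 mm.
Sensor diagonal = √(36² + 24²) = √1872.0000 ≈ 43.2666 mm.
Equal angle of view means equal diagonal/f ratio, so f₂ = f₁ · (diagonal₂/diagonal₁) = 46 × 43.2666/31.1080.
f₂ = 46 × 1.39085 ≈ 63.979 mm.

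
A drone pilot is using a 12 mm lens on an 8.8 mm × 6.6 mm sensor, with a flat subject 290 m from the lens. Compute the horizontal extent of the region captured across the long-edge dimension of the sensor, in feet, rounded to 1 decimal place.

dₒ: 290 m = 290000 mm.
Similar triangles through the lens centre give W/dₒ = w/dᵢ; with 1/f = 1/dₒ + 1/dᵢ this gives W = w·(dₒ − f)/f.
W = 8.8 mm × (290000 − 12) / 12 = 8.8 × 24165.6667 ≈ 212657.867 mm = 212657.867/304.8 ft = 697.696 ft.

697.7 ft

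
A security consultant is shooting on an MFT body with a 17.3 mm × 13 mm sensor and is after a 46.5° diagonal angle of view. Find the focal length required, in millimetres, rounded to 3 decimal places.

25.184 mm

Sensor diagonal = √(17.3² + 13²) = √468.2900 ≈ 21.6400 mm.
From α = 2·arctan(d/2f) we get f = d / (2·tan(α/2)).
With d = 21.6400 mm and α/2 = 23.25°, tan(α/2) ≈ 0.42963, so f ≈ 21.6400 / 0.85927 ≈ 25.1842 mm.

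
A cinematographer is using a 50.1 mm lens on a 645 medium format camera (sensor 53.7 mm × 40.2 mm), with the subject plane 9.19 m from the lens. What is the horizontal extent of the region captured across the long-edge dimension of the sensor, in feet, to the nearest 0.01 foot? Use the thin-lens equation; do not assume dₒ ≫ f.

32.14 ft

dₒ: 9.19 m = 9190 mm.
Similar triangles through the lens centre give W/dₒ = w/dᵢ; with 1/f = 1/dₒ + 1/dᵢ this gives W = w·(dₒ − f)/f.
W = 53.7 mm × (9190 − 50.1) / 50.1 = 53.7 × 182.4331 ≈ 9796.659 mm = 9796.659/304.8 ft = 32.1413 ft.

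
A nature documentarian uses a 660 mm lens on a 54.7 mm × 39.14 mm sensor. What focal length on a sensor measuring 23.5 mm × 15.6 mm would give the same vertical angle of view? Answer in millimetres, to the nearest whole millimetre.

263 mm

Equal angle of view means equal height/f ratio, so f₂ = f₁ · (height₂/height₁) = 660 × 15.6/39.14.
f₂ = 660 × 0.39857 ≈ 263.056 mm.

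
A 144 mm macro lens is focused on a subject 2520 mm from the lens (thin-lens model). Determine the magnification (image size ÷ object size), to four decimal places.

Thin lens: 1/f = 1/dₒ + 1/dᵢ → 1/dᵢ = 1/144 − 1/2520 = 0.0065476 mm⁻¹, so dᵢ ≈ 152.7273 mm.
Magnification m = dᵢ/dₒ = 152.7273/2520 ≈ 0.06061.

0.0606×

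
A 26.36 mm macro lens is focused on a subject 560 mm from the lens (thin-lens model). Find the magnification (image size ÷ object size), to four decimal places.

Thin lens: 1/f = 1/dₒ + 1/dᵢ → 1/dᵢ = 1/26.36 − 1/560 = 0.0361506 mm⁻¹, so dᵢ ≈ 27.6621 mm.
Magnification m = dᵢ/dₒ = 27.6621/560 ≈ 0.04940.

0.0494×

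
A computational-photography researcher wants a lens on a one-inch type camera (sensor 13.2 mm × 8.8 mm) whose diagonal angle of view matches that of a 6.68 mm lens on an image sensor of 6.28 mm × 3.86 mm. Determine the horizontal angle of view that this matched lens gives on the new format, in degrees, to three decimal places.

49.318°

Sensor diagonal = √(6.28² + 3.86²) = √54.3380 ≈ 7.3714 mm.
Sensor diagonal = √(13.2² + 8.8²) = √251.6800 ≈ 15.8644 mm.
Equal diagonal AOV ⇒ f₂ = f₁ · 15.8644/7.3714 = 6.68 × 2.15215 ≈ 14.3764 mm.
Horizontal AOV on the new format = 2·arctan(13.2 / (2 × 14.3764)) = 2·arctan(0.45909) ≈ 49.3185°.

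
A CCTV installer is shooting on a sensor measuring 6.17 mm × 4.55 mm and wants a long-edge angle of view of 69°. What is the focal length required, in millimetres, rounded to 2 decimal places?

From α = 2·arctan(w/2f) we get f = w / (2·tan(α/2)).
With w = 6.17 mm and α/2 = 34.5°, tan(α/2) ≈ 0.68728, so f ≈ 6.17 / 1.37456 ≈ 4.4887 mm.

4.49 mm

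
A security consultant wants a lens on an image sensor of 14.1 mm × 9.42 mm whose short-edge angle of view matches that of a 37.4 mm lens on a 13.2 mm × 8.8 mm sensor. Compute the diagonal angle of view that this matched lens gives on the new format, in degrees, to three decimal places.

Equal short-edge AOV ⇒ f₂ = f₁ · 9.42/8.8 = 37.4 × 1.07045 ≈ 40.0350 mm.
Sensor diagonal = √(14.1² + 9.42²) = √287.5464 ≈ 16.9572 mm.
Diagonal AOV on the new format = 2·arctan(16.9572 / (2 × 40.0350)) = 2·arctan(0.21178) ≈ 23.9148°.

23.915°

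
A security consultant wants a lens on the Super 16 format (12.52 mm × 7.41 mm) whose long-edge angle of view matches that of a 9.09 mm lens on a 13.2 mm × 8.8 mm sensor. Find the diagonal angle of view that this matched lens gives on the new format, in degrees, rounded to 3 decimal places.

80.309°

Equal long-edge AOV ⇒ f₂ = f₁ · 12.52/13.2 = 9.09 × 0.94848 ≈ 8.6217 mm.
Sensor diagonal = √(12.52² + 7.41²) = √211.6585 ≈ 14.5485 mm.
Diagonal AOV on the new format = 2·arctan(14.5485 / (2 × 8.6217)) = 2·arctan(0.84371) ≈ 80.3094°.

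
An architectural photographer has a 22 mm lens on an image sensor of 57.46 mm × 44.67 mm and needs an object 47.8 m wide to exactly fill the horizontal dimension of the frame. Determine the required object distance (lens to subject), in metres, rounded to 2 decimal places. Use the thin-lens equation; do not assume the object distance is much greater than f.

W: 47.8 m = 47800 mm.
Magnification m = w/W = dᵢ/dₒ; combined with 1/f = 1/dₒ + 1/dᵢ this gives dₒ = f·(1 + W/w).
dₒ = 22 mm × (1 + 47800/57.46) = 22 × 832.8830 ≈ 18323.427 mm = 18.3234 m.

18.32 m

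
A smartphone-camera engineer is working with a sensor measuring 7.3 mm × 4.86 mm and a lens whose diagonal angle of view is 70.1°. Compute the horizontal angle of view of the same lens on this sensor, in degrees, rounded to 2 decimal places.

60.56°

Sensor diagonal = √(7.3² + 4.86²) = √76.9096 ≈ 8.7698 mm.
From the diagonal AOV: f = 8.7698 / (2·tan(35.05°)) = 8.7698 / 1.40302 ≈ 6.2507 mm.
Horizontal AOV = 2·arctan(7.3 / (2 × 6.2507)) = 2·arctan(0.58394) ≈ 60.5644°.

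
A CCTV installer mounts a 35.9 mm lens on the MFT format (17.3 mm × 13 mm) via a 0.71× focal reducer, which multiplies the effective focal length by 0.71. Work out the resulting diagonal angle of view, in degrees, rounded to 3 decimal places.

Effective focal length f = 35.9 × 0.71 = 25.489 mm.
Sensor diagonal = √(17.3² + 13²) = √468.2900 ≈ 21.6400 mm.
α = 2·arctan(21.640 / (2 × 25.489)) = 2·arctan(0.42450) ≈ 46.0022°.

46.002°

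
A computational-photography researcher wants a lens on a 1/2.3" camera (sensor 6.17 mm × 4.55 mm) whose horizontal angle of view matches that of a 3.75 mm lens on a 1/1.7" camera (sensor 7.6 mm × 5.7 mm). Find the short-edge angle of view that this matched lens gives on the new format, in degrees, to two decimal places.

Equal horizontal AOV ⇒ f₂ = f₁ · 6.17/7.6 = 3.75 × 0.81184 ≈ 3.0444 mm.
Short-edge AOV on the new format = 2·arctan(4.55 / (2 × 3.0444)) = 2·arctan(0.74727) ≈ 73.5394°.

73.54°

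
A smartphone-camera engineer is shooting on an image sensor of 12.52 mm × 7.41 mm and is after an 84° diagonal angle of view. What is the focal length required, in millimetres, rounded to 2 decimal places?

8.08 mm

Sensor diagonal = √(12.52² + 7.41²) = √211.6585 ≈ 14.5485 mm.
From α = 2·arctan(d/2f) we get f = d / (2·tan(α/2)).
With d = 14.5485 mm and α/2 = 42°, tan(α/2) ≈ 0.90040, so f ≈ 14.5485 / 1.80081 ≈ 8.0789 mm.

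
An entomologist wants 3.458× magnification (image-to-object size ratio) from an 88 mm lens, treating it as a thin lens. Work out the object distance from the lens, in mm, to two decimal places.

113.45 mm

With m = dᵢ/dₒ and 1/f = 1/dₒ + 1/dᵢ, substituting dᵢ = m·dₒ gives 1/f = (1 + 1/m)/dₒ, hence dₒ = f·(1 + 1/m).
dₒ = 88 × (1 + 1/3.458) = 88 × 1.28918 ≈ 113.448 mm.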